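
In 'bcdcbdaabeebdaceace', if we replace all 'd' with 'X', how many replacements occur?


re.sub('d', 'X', text) replaces every occurrence of 'd' with 'X'.
Text: 'bcdcbdaabeebdaceace'
Scanning for 'd':
  pos 2: 'd' -> replacement #1
  pos 5: 'd' -> replacement #2
  pos 12: 'd' -> replacement #3
Total replacements: 3

3


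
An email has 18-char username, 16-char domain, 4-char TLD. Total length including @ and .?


An email address has format: username@domain.tld
Username length: 18
'@' character: 1
Domain length: 16
'.' character: 1
TLD length: 4
Total = 18 + 1 + 16 + 1 + 4 = 40

40


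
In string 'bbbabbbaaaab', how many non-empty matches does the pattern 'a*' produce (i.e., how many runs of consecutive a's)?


Pattern 'a*' matches zero or more a's. We want non-empty runs of consecutive a's.
String: 'bbbabbbaaaab'
Walking through the string to find runs of a's:
  Run 1: positions 3-3 -> 'a'
  Run 2: positions 7-10 -> 'aaaa'
Non-empty runs found: ['a', 'aaaa']
Count: 2

2


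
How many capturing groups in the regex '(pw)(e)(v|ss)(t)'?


To count capturing groups, count each '(' that starts a group.
Pattern: '(pw)(e)(v|ss)(t)'
Walking through the pattern:
  Position 0: '(' -> group #1
  Position 4: '(' -> group #2
  Position 7: '(' -> group #3
  Position 13: '(' -> group #4
Total capturing groups: 4

4


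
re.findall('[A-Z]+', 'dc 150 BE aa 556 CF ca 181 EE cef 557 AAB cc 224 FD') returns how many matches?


Pattern '[A-Z]+' finds one or more uppercase letters.
Text: 'dc 150 BE aa 556 CF ca 181 EE cef 557 AAB cc 224 FD'
Scanning for matches:
  Match 1: 'BE'
  Match 2: 'CF'
  Match 3: 'EE'
  Match 4: 'AAB'
  Match 5: 'FD'
Total matches: 5

5


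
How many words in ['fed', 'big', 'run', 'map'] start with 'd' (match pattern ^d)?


Pattern ^d anchors to start of word. Check which words begin with 'd':
  'fed' -> no
  'big' -> no
  'run' -> no
  'map' -> no
Matching words: []
Count: 0

0


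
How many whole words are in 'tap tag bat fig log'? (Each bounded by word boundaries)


Word boundaries (\b) mark the start/end of each word.
Text: 'tap tag bat fig log'
Splitting by whitespace:
  Word 1: 'tap'
  Word 2: 'tag'
  Word 3: 'bat'
  Word 4: 'fig'
  Word 5: 'log'
Total whole words: 5

5


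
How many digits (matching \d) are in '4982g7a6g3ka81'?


\d matches any digit 0-9.
Scanning '4982g7a6g3ka81':
  pos 0: '4' -> DIGIT
  pos 1: '9' -> DIGIT
  pos 2: '8' -> DIGIT
  pos 3: '2' -> DIGIT
  pos 5: '7' -> DIGIT
  pos 7: '6' -> DIGIT
  pos 9: '3' -> DIGIT
  pos 12: '8' -> DIGIT
  pos 13: '1' -> DIGIT
Digits found: ['4', '9', '8', '2', '7', '6', '3', '8', '1']
Total: 9

9


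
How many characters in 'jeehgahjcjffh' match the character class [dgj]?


Character class [dgj] matches any of: {d, g, j}
Scanning string 'jeehgahjcjffh' character by character:
  pos 0: 'j' -> MATCH
  pos 1: 'e' -> no
  pos 2: 'e' -> no
  pos 3: 'h' -> no
  pos 4: 'g' -> MATCH
  pos 5: 'a' -> no
  pos 6: 'h' -> no
  pos 7: 'j' -> MATCH
  pos 8: 'c' -> no
  pos 9: 'j' -> MATCH
  pos 10: 'f' -> no
  pos 11: 'f' -> no
  pos 12: 'h' -> no
Total matches: 4

4


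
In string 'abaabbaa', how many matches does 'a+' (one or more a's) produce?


Pattern 'a+' matches one or more consecutive a's.
String: 'abaabbaa'
Scanning for runs of a:
  Match 1: 'a' (length 1)
  Match 2: 'aa' (length 2)
  Match 3: 'aa' (length 2)
Total matches: 3

3


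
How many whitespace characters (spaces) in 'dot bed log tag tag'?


\s matches whitespace characters (spaces, tabs, etc.).
Text: 'dot bed log tag tag'
This text has 5 words separated by spaces.
Number of spaces = number of words - 1 = 5 - 1 = 4

4


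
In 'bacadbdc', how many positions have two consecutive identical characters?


Looking for consecutive identical characters in 'bacadbdc':
  pos 0-1: 'b' vs 'a' -> different
  pos 1-2: 'a' vs 'c' -> different
  pos 2-3: 'c' vs 'a' -> different
  pos 3-4: 'a' vs 'd' -> different
  pos 4-5: 'd' vs 'b' -> different
  pos 5-6: 'b' vs 'd' -> different
  pos 6-7: 'd' vs 'c' -> different
Consecutive identical pairs: []
Count: 0

0


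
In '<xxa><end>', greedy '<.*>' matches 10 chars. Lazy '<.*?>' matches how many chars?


Greedy '<.*>' tries to match as MUCH as possible.
Lazy '<.*?>' tries to match as LITTLE as possible.

String: '<xxa><end>'
Greedy '<.*>' starts at first '<' and extends to the LAST '>': '<xxa><end>' (10 chars)
Lazy '<.*?>' starts at first '<' and stops at the FIRST '>': '<xxa>' (5 chars)

5


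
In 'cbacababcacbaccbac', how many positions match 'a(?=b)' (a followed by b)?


Lookahead 'a(?=b)' matches 'a' only when followed by 'b'.
String: 'cbacababcacbaccbac'
Checking each position where char is 'a':
  pos 2: 'a' -> no (next='c')
  pos 4: 'a' -> MATCH (next='b')
  pos 6: 'a' -> MATCH (next='b')
  pos 9: 'a' -> no (next='c')
  pos 12: 'a' -> no (next='c')
  pos 16: 'a' -> no (next='c')
Matching positions: [4, 6]
Count: 2

2


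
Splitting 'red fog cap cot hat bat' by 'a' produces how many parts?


Splitting by 'a' breaks the string at each occurrence of the separator.
Text: 'red fog cap cot hat bat'
Parts after split:
  Part 1: 'red fog c'
  Part 2: 'p cot h'
  Part 3: 't b'
  Part 4: 't'
Total parts: 4

4


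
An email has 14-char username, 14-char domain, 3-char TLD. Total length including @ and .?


An email address has format: username@domain.tld
Username length: 14
'@' character: 1
Domain length: 14
'.' character: 1
TLD length: 3
Total = 14 + 1 + 14 + 1 + 3 = 33

33


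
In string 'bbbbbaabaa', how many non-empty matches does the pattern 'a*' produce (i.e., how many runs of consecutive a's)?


Pattern 'a*' matches zero or more a's. We want non-empty runs of consecutive a's.
String: 'bbbbbaabaa'
Walking through the string to find runs of a's:
  Run 1: positions 5-6 -> 'aa'
  Run 2: positions 8-9 -> 'aa'
Non-empty runs found: ['aa', 'aa']
Count: 2

2


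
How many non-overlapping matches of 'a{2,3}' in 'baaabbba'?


Pattern 'a{2,3}' matches between 2 and 3 consecutive a's (greedy).
String: 'baaabbba'
Finding runs of a's and applying greedy matching:
  Run at pos 1: 'aaa' (length 3)
  Run at pos 7: 'a' (length 1)
Matches: ['aaa']
Count: 1

1


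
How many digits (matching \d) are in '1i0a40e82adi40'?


\d matches any digit 0-9.
Scanning '1i0a40e82adi40':
  pos 0: '1' -> DIGIT
  pos 2: '0' -> DIGIT
  pos 4: '4' -> DIGIT
  pos 5: '0' -> DIGIT
  pos 7: '8' -> DIGIT
  pos 8: '2' -> DIGIT
  pos 12: '4' -> DIGIT
  pos 13: '0' -> DIGIT
Digits found: ['1', '0', '4', '0', '8', '2', '4', '0']
Total: 8

8


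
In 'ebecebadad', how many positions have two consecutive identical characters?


Looking for consecutive identical characters in 'ebecebadad':
  pos 0-1: 'e' vs 'b' -> different
  pos 1-2: 'b' vs 'e' -> different
  pos 2-3: 'e' vs 'c' -> different
  pos 3-4: 'c' vs 'e' -> different
  pos 4-5: 'e' vs 'b' -> different
  pos 5-6: 'b' vs 'a' -> different
  pos 6-7: 'a' vs 'd' -> different
  pos 7-8: 'd' vs 'a' -> different
  pos 8-9: 'a' vs 'd' -> different
Consecutive identical pairs: []
Count: 0

0


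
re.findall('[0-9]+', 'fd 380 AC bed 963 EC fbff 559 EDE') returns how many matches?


Pattern '[0-9]+' finds one or more digits.
Text: 'fd 380 AC bed 963 EC fbff 559 EDE'
Scanning for matches:
  Match 1: '380'
  Match 2: '963'
  Match 3: '559'
Total matches: 3

3


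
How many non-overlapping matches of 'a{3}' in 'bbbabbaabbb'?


Pattern 'a{3}' matches exactly 3 consecutive a's (greedy, non-overlapping).
String: 'bbbabbaabbb'
Scanning for runs of a's:
  Run at pos 3: 'a' (length 1) -> 0 match(es)
  Run at pos 6: 'aa' (length 2) -> 0 match(es)
Matches found: []
Total: 0

0


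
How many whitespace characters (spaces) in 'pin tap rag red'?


\s matches whitespace characters (spaces, tabs, etc.).
Text: 'pin tap rag red'
This text has 4 words separated by spaces.
Number of spaces = number of words - 1 = 4 - 1 = 3

3


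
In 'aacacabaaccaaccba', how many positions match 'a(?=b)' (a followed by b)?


Lookahead 'a(?=b)' matches 'a' only when followed by 'b'.
String: 'aacacabaaccaaccba'
Checking each position where char is 'a':
  pos 0: 'a' -> no (next='a')
  pos 1: 'a' -> no (next='c')
  pos 3: 'a' -> no (next='c')
  pos 5: 'a' -> MATCH (next='b')
  pos 7: 'a' -> no (next='a')
  pos 8: 'a' -> no (next='c')
  pos 11: 'a' -> no (next='a')
  pos 12: 'a' -> no (next='c')
Matching positions: [5]
Count: 1

1


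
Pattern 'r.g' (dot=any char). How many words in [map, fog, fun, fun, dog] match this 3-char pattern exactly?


Pattern 'r.g' means: starts with 'r', any single char, ends with 'g'.
Checking each word (must be exactly 3 chars):
  'map' (len=3): no
  'fog' (len=3): no
  'fun' (len=3): no
  'fun' (len=3): no
  'dog' (len=3): no
Matching words: []
Total: 0

0


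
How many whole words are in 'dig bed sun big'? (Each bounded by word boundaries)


Word boundaries (\b) mark the start/end of each word.
Text: 'dig bed sun big'
Splitting by whitespace:
  Word 1: 'dig'
  Word 2: 'bed'
  Word 3: 'sun'
  Word 4: 'big'
Total whole words: 4

4


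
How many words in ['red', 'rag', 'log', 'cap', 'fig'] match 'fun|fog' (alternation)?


Alternation 'fun|fog' matches either 'fun' or 'fog'.
Checking each word:
  'red' -> no
  'rag' -> no
  'log' -> no
  'cap' -> no
  'fig' -> no
Matches: []
Count: 0

0


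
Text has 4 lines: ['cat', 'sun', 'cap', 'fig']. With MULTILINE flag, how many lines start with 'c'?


With MULTILINE flag, ^ matches the start of each line.
Lines: ['cat', 'sun', 'cap', 'fig']
Checking which lines start with 'c':
  Line 1: 'cat' -> MATCH
  Line 2: 'sun' -> no
  Line 3: 'cap' -> MATCH
  Line 4: 'fig' -> no
Matching lines: ['cat', 'cap']
Count: 2

2


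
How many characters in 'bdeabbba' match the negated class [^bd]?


Negated class [^bd] matches any char NOT in {b, d}
Scanning 'bdeabbba':
  pos 0: 'b' -> no (excluded)
  pos 1: 'd' -> no (excluded)
  pos 2: 'e' -> MATCH
  pos 3: 'a' -> MATCH
  pos 4: 'b' -> no (excluded)
  pos 5: 'b' -> no (excluded)
  pos 6: 'b' -> no (excluded)
  pos 7: 'a' -> MATCH
Total matches: 3

3


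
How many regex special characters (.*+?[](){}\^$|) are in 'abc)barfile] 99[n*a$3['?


Regex special characters are: . * + ? [ ] ( ) { } \ ^ $ |
Scanning 'abc)barfile] 99[n*a$3[':
  pos 3: ')' -> SPECIAL
  pos 11: ']' -> SPECIAL
  pos 15: '[' -> SPECIAL
  pos 17: '*' -> SPECIAL
  pos 19: '$' -> SPECIAL
  pos 21: '[' -> SPECIAL
Special chars found: [')', ']', '[', '*', '$', '[']
Total: 6

6


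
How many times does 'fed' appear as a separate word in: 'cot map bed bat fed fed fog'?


Scanning each word for exact match 'fed':
  Word 1: 'cot' -> no
  Word 2: 'map' -> no
  Word 3: 'bed' -> no
  Word 4: 'bat' -> no
  Word 5: 'fed' -> MATCH
  Word 6: 'fed' -> MATCH
  Word 7: 'fog' -> no
Total matches: 2

2


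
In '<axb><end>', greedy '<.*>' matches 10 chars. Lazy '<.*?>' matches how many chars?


Greedy '<.*>' tries to match as MUCH as possible.
Lazy '<.*?>' tries to match as LITTLE as possible.

String: '<axb><end>'
Greedy '<.*>' starts at first '<' and extends to the LAST '>': '<axb><end>' (10 chars)
Lazy '<.*?>' starts at first '<' and stops at the FIRST '>': '<axb>' (5 chars)

5


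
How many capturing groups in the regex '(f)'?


To count capturing groups, count each '(' that starts a group.
Pattern: '(f)'
Walking through the pattern:
  Position 0: '(' -> group #1
Total capturing groups: 1

1


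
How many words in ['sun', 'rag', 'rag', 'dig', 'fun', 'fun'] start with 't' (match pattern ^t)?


Pattern ^t anchors to start of word. Check which words begin with 't':
  'sun' -> no
  'rag' -> no
  'rag' -> no
  'dig' -> no
  'fun' -> no
  'fun' -> no
Matching words: []
Count: 0

0


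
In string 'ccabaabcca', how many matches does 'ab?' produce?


Pattern 'ab?' matches 'a' optionally followed by 'b'.
String: 'ccabaabcca'
Scanning left to right for 'a' then checking next char:
  Match 1: 'ab' (a followed by b)
  Match 2: 'a' (a not followed by b)
  Match 3: 'ab' (a followed by b)
  Match 4: 'a' (a not followed by b)
Total matches: 4

4


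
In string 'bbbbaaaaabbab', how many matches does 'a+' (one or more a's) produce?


Pattern 'a+' matches one or more consecutive a's.
String: 'bbbbaaaaabbab'
Scanning for runs of a:
  Match 1: 'aaaaa' (length 5)
  Match 2: 'a' (length 1)
Total matches: 2

2


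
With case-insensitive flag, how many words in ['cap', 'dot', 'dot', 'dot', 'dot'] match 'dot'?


Case-insensitive matching: compare each word's lowercase form to 'dot'.
  'cap' -> lower='cap' -> no
  'dot' -> lower='dot' -> MATCH
  'dot' -> lower='dot' -> MATCH
  'dot' -> lower='dot' -> MATCH
  'dot' -> lower='dot' -> MATCH
Matches: ['dot', 'dot', 'dot', 'dot']
Count: 4

4


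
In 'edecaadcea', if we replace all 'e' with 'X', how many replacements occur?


re.sub('e', 'X', text) replaces every occurrence of 'e' with 'X'.
Text: 'edecaadcea'
Scanning for 'e':
  pos 0: 'e' -> replacement #1
  pos 2: 'e' -> replacement #2
  pos 8: 'e' -> replacement #3
Total replacements: 3

3


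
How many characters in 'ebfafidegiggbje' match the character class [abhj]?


Character class [abhj] matches any of: {a, b, h, j}
Scanning string 'ebfafidegiggbje' character by character:
  pos 0: 'e' -> no
  pos 1: 'b' -> MATCH
  pos 2: 'f' -> no
  pos 3: 'a' -> MATCH
  pos 4: 'f' -> no
  pos 5: 'i' -> no
  pos 6: 'd' -> no
  pos 7: 'e' -> no
  pos 8: 'g' -> no
  pos 9: 'i' -> no
  pos 10: 'g' -> no
  pos 11: 'g' -> no
  pos 12: 'b' -> MATCH
  pos 13: 'j' -> MATCH
  pos 14: 'e' -> no
Total matches: 4

4


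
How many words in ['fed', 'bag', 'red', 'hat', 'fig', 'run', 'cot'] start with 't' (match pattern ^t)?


Pattern ^t anchors to start of word. Check which words begin with 't':
  'fed' -> no
  'bag' -> no
  'red' -> no
  'hat' -> no
  'fig' -> no
  'run' -> no
  'cot' -> no
Matching words: []
Count: 0

0


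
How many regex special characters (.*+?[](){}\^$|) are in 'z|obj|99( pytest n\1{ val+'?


Regex special characters are: . * + ? [ ] ( ) { } \ ^ $ |
Scanning 'z|obj|99( pytest n\1{ val+':
  pos 1: '|' -> SPECIAL
  pos 5: '|' -> SPECIAL
  pos 8: '(' -> SPECIAL
  pos 18: '\' -> SPECIAL
  pos 20: '{' -> SPECIAL
  pos 25: '+' -> SPECIAL
Special chars found: ['|', '|', '(', '\\', '{', '+']
Total: 6

6


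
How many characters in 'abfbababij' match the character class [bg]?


Character class [bg] matches any of: {b, g}
Scanning string 'abfbababij' character by character:
  pos 0: 'a' -> no
  pos 1: 'b' -> MATCH
  pos 2: 'f' -> no
  pos 3: 'b' -> MATCH
  pos 4: 'a' -> no
  pos 5: 'b' -> MATCH
  pos 6: 'a' -> no
  pos 7: 'b' -> MATCH
  pos 8: 'i' -> no
  pos 9: 'j' -> no
Total matches: 4

4


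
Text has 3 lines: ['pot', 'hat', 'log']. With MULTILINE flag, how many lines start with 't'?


With MULTILINE flag, ^ matches the start of each line.
Lines: ['pot', 'hat', 'log']
Checking which lines start with 't':
  Line 1: 'pot' -> no
  Line 2: 'hat' -> no
  Line 3: 'log' -> no
Matching lines: []
Count: 0

0


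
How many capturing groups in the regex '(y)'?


To count capturing groups, count each '(' that starts a group.
Pattern: '(y)'
Walking through the pattern:
  Position 0: '(' -> group #1
Total capturing groups: 1

1


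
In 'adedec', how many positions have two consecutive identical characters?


Looking for consecutive identical characters in 'adedec':
  pos 0-1: 'a' vs 'd' -> different
  pos 1-2: 'd' vs 'e' -> different
  pos 2-3: 'e' vs 'd' -> different
  pos 3-4: 'd' vs 'e' -> different
  pos 4-5: 'e' vs 'c' -> different
Consecutive identical pairs: []
Count: 0

0


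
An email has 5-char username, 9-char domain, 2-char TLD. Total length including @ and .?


An email address has format: username@domain.tld
Username length: 5
'@' character: 1
Domain length: 9
'.' character: 1
TLD length: 2
Total = 5 + 1 + 9 + 1 + 2 = 18

18


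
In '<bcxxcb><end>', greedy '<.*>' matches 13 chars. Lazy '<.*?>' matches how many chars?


Greedy '<.*>' tries to match as MUCH as possible.
Lazy '<.*?>' tries to match as LITTLE as possible.

String: '<bcxxcb><end>'
Greedy '<.*>' starts at first '<' and extends to the LAST '>': '<bcxxcb><end>' (13 chars)
Lazy '<.*?>' starts at first '<' and stops at the FIRST '>': '<bcxxcb>' (8 chars)

8


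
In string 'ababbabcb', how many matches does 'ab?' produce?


Pattern 'ab?' matches 'a' optionally followed by 'b'.
String: 'ababbabcb'
Scanning left to right for 'a' then checking next char:
  Match 1: 'ab' (a followed by b)
  Match 2: 'ab' (a followed by b)
  Match 3: 'ab' (a followed by b)
Total matches: 3

3


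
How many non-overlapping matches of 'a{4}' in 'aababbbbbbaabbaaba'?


Pattern 'a{4}' matches exactly 4 consecutive a's (greedy, non-overlapping).
String: 'aababbbbbbaabbaaba'
Scanning for runs of a's:
  Run at pos 0: 'aa' (length 2) -> 0 match(es)
  Run at pos 3: 'a' (length 1) -> 0 match(es)
  Run at pos 10: 'aa' (length 2) -> 0 match(es)
  Run at pos 14: 'aa' (length 2) -> 0 match(es)
  Run at pos 17: 'a' (length 1) -> 0 match(es)
Matches found: []
Total: 0

0


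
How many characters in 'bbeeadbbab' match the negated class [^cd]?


Negated class [^cd] matches any char NOT in {c, d}
Scanning 'bbeeadbbab':
  pos 0: 'b' -> MATCH
  pos 1: 'b' -> MATCH
  pos 2: 'e' -> MATCH
  pos 3: 'e' -> MATCH
  pos 4: 'a' -> MATCH
  pos 5: 'd' -> no (excluded)
  pos 6: 'b' -> MATCH
  pos 7: 'b' -> MATCH
  pos 8: 'a' -> MATCH
  pos 9: 'b' -> MATCH
Total matches: 9

9


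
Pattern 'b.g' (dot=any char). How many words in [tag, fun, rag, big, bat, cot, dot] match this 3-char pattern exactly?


Pattern 'b.g' means: starts with 'b', any single char, ends with 'g'.
Checking each word (must be exactly 3 chars):
  'tag' (len=3): no
  'fun' (len=3): no
  'rag' (len=3): no
  'big' (len=3): MATCH
  'bat' (len=3): no
  'cot' (len=3): no
  'dot' (len=3): no
Matching words: ['big']
Total: 1

1


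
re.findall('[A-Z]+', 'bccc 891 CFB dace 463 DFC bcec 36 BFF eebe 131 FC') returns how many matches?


Pattern '[A-Z]+' finds one or more uppercase letters.
Text: 'bccc 891 CFB dace 463 DFC bcec 36 BFF eebe 131 FC'
Scanning for matches:
  Match 1: 'CFB'
  Match 2: 'DFC'
  Match 3: 'BFF'
  Match 4: 'FC'
Total matches: 4

4


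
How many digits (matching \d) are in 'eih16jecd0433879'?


\d matches any digit 0-9.
Scanning 'eih16jecd0433879':
  pos 3: '1' -> DIGIT
  pos 4: '6' -> DIGIT
  pos 9: '0' -> DIGIT
  pos 10: '4' -> DIGIT
  pos 11: '3' -> DIGIT
  pos 12: '3' -> DIGIT
  pos 13: '8' -> DIGIT
  pos 14: '7' -> DIGIT
  pos 15: '9' -> DIGIT
Digits found: ['1', '6', '0', '4', '3', '3', '8', '7', '9']
Total: 9

9


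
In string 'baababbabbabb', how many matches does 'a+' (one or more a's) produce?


Pattern 'a+' matches one or more consecutive a's.
String: 'baababbabbabb'
Scanning for runs of a:
  Match 1: 'aa' (length 2)
  Match 2: 'a' (length 1)
  Match 3: 'a' (length 1)
  Match 4: 'a' (length 1)
Total matches: 4

4


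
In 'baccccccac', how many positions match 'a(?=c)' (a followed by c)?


Lookahead 'a(?=c)' matches 'a' only when followed by 'c'.
String: 'baccccccac'
Checking each position where char is 'a':
  pos 1: 'a' -> MATCH (next='c')
  pos 8: 'a' -> MATCH (next='c')
Matching positions: [1, 8]
Count: 2

2


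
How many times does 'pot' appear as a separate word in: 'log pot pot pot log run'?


Scanning each word for exact match 'pot':
  Word 1: 'log' -> no
  Word 2: 'pot' -> MATCH
  Word 3: 'pot' -> MATCH
  Word 4: 'pot' -> MATCH
  Word 5: 'log' -> no
  Word 6: 'run' -> no
Total matches: 3

3


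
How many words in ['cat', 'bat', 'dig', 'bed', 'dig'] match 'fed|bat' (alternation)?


Alternation 'fed|bat' matches either 'fed' or 'bat'.
Checking each word:
  'cat' -> no
  'bat' -> MATCH
  'dig' -> no
  'bed' -> no
  'dig' -> no
Matches: ['bat']
Count: 1

1


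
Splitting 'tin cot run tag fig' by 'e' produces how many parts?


Splitting by 'e' breaks the string at each occurrence of the separator.
Text: 'tin cot run tag fig'
Parts after split:
  Part 1: 'tin cot run tag fig'
Total parts: 1

1


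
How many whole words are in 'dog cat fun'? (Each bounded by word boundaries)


Word boundaries (\b) mark the start/end of each word.
Text: 'dog cat fun'
Splitting by whitespace:
  Word 1: 'dog'
  Word 2: 'cat'
  Word 3: 'fun'
Total whole words: 3

3


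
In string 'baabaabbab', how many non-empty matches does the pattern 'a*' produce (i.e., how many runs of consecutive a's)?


Pattern 'a*' matches zero or more a's. We want non-empty runs of consecutive a's.
String: 'baabaabbab'
Walking through the string to find runs of a's:
  Run 1: positions 1-2 -> 'aa'
  Run 2: positions 4-5 -> 'aa'
  Run 3: positions 8-8 -> 'a'
Non-empty runs found: ['aa', 'aa', 'a']
Count: 3

3


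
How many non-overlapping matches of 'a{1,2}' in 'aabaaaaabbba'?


Pattern 'a{1,2}' matches between 1 and 2 consecutive a's (greedy).
String: 'aabaaaaabbba'
Finding runs of a's and applying greedy matching:
  Run at pos 0: 'aa' (length 2)
  Run at pos 3: 'aaaaa' (length 5)
  Run at pos 11: 'a' (length 1)
Matches: ['aa', 'aa', 'aa', 'a', 'a']
Count: 5

5


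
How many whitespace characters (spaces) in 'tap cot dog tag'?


\s matches whitespace characters (spaces, tabs, etc.).
Text: 'tap cot dog tag'
This text has 4 words separated by spaces.
Number of spaces = number of words - 1 = 4 - 1 = 3

3


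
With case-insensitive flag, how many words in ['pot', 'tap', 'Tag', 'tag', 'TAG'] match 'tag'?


Case-insensitive matching: compare each word's lowercase form to 'tag'.
  'pot' -> lower='pot' -> no
  'tap' -> lower='tap' -> no
  'Tag' -> lower='tag' -> MATCH
  'tag' -> lower='tag' -> MATCH
  'TAG' -> lower='tag' -> MATCH
Matches: ['Tag', 'tag', 'TAG']
Count: 3

3


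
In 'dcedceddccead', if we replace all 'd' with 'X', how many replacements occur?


re.sub('d', 'X', text) replaces every occurrence of 'd' with 'X'.
Text: 'dcedceddccead'
Scanning for 'd':
  pos 0: 'd' -> replacement #1
  pos 3: 'd' -> replacement #2
  pos 6: 'd' -> replacement #3
  pos 7: 'd' -> replacement #4
  pos 12: 'd' -> replacement #5
Total replacements: 5

5


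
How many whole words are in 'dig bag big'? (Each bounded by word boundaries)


Word boundaries (\b) mark the start/end of each word.
Text: 'dig bag big'
Splitting by whitespace:
  Word 1: 'dig'
  Word 2: 'bag'
  Word 3: 'big'
Total whole words: 3

3


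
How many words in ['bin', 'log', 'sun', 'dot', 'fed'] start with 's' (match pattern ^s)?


Pattern ^s anchors to start of word. Check which words begin with 's':
  'bin' -> no
  'log' -> no
  'sun' -> MATCH (starts with 's')
  'dot' -> no
  'fed' -> no
Matching words: ['sun']
Count: 1

1


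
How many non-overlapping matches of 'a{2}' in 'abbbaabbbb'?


Pattern 'a{2}' matches exactly 2 consecutive a's (greedy, non-overlapping).
String: 'abbbaabbbb'
Scanning for runs of a's:
  Run at pos 0: 'a' (length 1) -> 0 match(es)
  Run at pos 4: 'aa' (length 2) -> 1 match(es)
Matches found: ['aa']
Total: 1

1


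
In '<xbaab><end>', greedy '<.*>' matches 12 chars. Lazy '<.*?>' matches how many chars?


Greedy '<.*>' tries to match as MUCH as possible.
Lazy '<.*?>' tries to match as LITTLE as possible.

String: '<xbaab><end>'
Greedy '<.*>' starts at first '<' and extends to the LAST '>': '<xbaab><end>' (12 chars)
Lazy '<.*?>' starts at first '<' and stops at the FIRST '>': '<xbaab>' (7 chars)

7


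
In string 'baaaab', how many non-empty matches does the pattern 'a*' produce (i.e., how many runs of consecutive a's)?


Pattern 'a*' matches zero or more a's. We want non-empty runs of consecutive a's.
String: 'baaaab'
Walking through the string to find runs of a's:
  Run 1: positions 1-4 -> 'aaaa'
Non-empty runs found: ['aaaa']
Count: 1

1


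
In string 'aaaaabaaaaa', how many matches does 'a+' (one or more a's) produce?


Pattern 'a+' matches one or more consecutive a's.
String: 'aaaaabaaaaa'
Scanning for runs of a:
  Match 1: 'aaaaa' (length 5)
  Match 2: 'aaaaa' (length 5)
Total matches: 2

2


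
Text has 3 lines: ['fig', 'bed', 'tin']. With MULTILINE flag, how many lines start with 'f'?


With MULTILINE flag, ^ matches the start of each line.
Lines: ['fig', 'bed', 'tin']
Checking which lines start with 'f':
  Line 1: 'fig' -> MATCH
  Line 2: 'bed' -> no
  Line 3: 'tin' -> no
Matching lines: ['fig']
Count: 1

1


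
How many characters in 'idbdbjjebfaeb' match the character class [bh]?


Character class [bh] matches any of: {b, h}
Scanning string 'idbdbjjebfaeb' character by character:
  pos 0: 'i' -> no
  pos 1: 'd' -> no
  pos 2: 'b' -> MATCH
  pos 3: 'd' -> no
  pos 4: 'b' -> MATCH
  pos 5: 'j' -> no
  pos 6: 'j' -> no
  pos 7: 'e' -> no
  pos 8: 'b' -> MATCH
  pos 9: 'f' -> no
  pos 10: 'a' -> no
  pos 11: 'e' -> no
  pos 12: 'b' -> MATCH
Total matches: 4

4


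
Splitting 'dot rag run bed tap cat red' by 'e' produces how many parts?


Splitting by 'e' breaks the string at each occurrence of the separator.
Text: 'dot rag run bed tap cat red'
Parts after split:
  Part 1: 'dot rag run b'
  Part 2: 'd tap cat r'
  Part 3: 'd'
Total parts: 3

3


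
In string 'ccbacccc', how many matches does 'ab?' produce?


Pattern 'ab?' matches 'a' optionally followed by 'b'.
String: 'ccbacccc'
Scanning left to right for 'a' then checking next char:
  Match 1: 'a' (a not followed by b)
Total matches: 1

1


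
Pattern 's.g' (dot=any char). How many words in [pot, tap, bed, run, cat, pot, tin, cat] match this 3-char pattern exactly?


Pattern 's.g' means: starts with 's', any single char, ends with 'g'.
Checking each word (must be exactly 3 chars):
  'pot' (len=3): no
  'tap' (len=3): no
  'bed' (len=3): no
  'run' (len=3): no
  'cat' (len=3): no
  'pot' (len=3): no
  'tin' (len=3): no
  'cat' (len=3): no
Matching words: []
Total: 0

0


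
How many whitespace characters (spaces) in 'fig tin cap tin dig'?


\s matches whitespace characters (spaces, tabs, etc.).
Text: 'fig tin cap tin dig'
This text has 5 words separated by spaces.
Number of spaces = number of words - 1 = 5 - 1 = 4

4


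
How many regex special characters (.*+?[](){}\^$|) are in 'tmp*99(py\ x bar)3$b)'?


Regex special characters are: . * + ? [ ] ( ) { } \ ^ $ |
Scanning 'tmp*99(py\ x bar)3$b)':
  pos 3: '*' -> SPECIAL
  pos 6: '(' -> SPECIAL
  pos 9: '\' -> SPECIAL
  pos 16: ')' -> SPECIAL
  pos 18: '$' -> SPECIAL
  pos 20: ')' -> SPECIAL
Special chars found: ['*', '(', '\\', ')', '$', ')']
Total: 6

6


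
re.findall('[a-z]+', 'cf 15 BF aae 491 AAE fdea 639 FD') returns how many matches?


Pattern '[a-z]+' finds one or more lowercase letters.
Text: 'cf 15 BF aae 491 AAE fdea 639 FD'
Scanning for matches:
  Match 1: 'cf'
  Match 2: 'aae'
  Match 3: 'fdea'
Total matches: 3

3


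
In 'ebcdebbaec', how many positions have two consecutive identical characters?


Looking for consecutive identical characters in 'ebcdebbaec':
  pos 0-1: 'e' vs 'b' -> different
  pos 1-2: 'b' vs 'c' -> different
  pos 2-3: 'c' vs 'd' -> different
  pos 3-4: 'd' vs 'e' -> different
  pos 4-5: 'e' vs 'b' -> different
  pos 5-6: 'b' vs 'b' -> MATCH ('bb')
  pos 6-7: 'b' vs 'a' -> different
  pos 7-8: 'a' vs 'e' -> different
  pos 8-9: 'e' vs 'c' -> different
Consecutive identical pairs: ['bb']
Count: 1

1


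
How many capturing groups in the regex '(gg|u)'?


To count capturing groups, count each '(' that starts a group.
Pattern: '(gg|u)'
Walking through the pattern:
  Position 0: '(' -> group #1
Total capturing groups: 1

1


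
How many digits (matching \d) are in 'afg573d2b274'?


\d matches any digit 0-9.
Scanning 'afg573d2b274':
  pos 3: '5' -> DIGIT
  pos 4: '7' -> DIGIT
  pos 5: '3' -> DIGIT
  pos 7: '2' -> DIGIT
  pos 9: '2' -> DIGIT
  pos 10: '7' -> DIGIT
  pos 11: '4' -> DIGIT
Digits found: ['5', '7', '3', '2', '2', '7', '4']
Total: 7

7


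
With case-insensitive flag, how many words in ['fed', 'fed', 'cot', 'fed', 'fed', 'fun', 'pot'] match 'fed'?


Case-insensitive matching: compare each word's lowercase form to 'fed'.
  'fed' -> lower='fed' -> MATCH
  'fed' -> lower='fed' -> MATCH
  'cot' -> lower='cot' -> no
  'fed' -> lower='fed' -> MATCH
  'fed' -> lower='fed' -> MATCH
  'fun' -> lower='fun' -> no
  'pot' -> lower='pot' -> no
Matches: ['fed', 'fed', 'fed', 'fed']
Count: 4

4


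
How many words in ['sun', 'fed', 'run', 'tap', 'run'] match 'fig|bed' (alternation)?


Alternation 'fig|bed' matches either 'fig' or 'bed'.
Checking each word:
  'sun' -> no
  'fed' -> no
  'run' -> no
  'tap' -> no
  'run' -> no
Matches: []
Count: 0

0


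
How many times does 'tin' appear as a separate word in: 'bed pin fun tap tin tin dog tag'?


Scanning each word for exact match 'tin':
  Word 1: 'bed' -> no
  Word 2: 'pin' -> no
  Word 3: 'fun' -> no
  Word 4: 'tap' -> no
  Word 5: 'tin' -> MATCH
  Word 6: 'tin' -> MATCH
  Word 7: 'dog' -> no
  Word 8: 'tag' -> no
Total matches: 2

2


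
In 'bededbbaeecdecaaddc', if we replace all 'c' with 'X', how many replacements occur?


re.sub('c', 'X', text) replaces every occurrence of 'c' with 'X'.
Text: 'bededbbaeecdecaaddc'
Scanning for 'c':
  pos 10: 'c' -> replacement #1
  pos 13: 'c' -> replacement #2
  pos 18: 'c' -> replacement #3
Total replacements: 3

3


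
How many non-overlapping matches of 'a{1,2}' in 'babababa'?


Pattern 'a{1,2}' matches between 1 and 2 consecutive a's (greedy).
String: 'babababa'
Finding runs of a's and applying greedy matching:
  Run at pos 1: 'a' (length 1)
  Run at pos 3: 'a' (length 1)
  Run at pos 5: 'a' (length 1)
  Run at pos 7: 'a' (length 1)
Matches: ['a', 'a', 'a', 'a']
Count: 4

4


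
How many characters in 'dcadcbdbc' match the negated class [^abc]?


Negated class [^abc] matches any char NOT in {a, b, c}
Scanning 'dcadcbdbc':
  pos 0: 'd' -> MATCH
  pos 1: 'c' -> no (excluded)
  pos 2: 'a' -> no (excluded)
  pos 3: 'd' -> MATCH
  pos 4: 'c' -> no (excluded)
  pos 5: 'b' -> no (excluded)
  pos 6: 'd' -> MATCH
  pos 7: 'b' -> no (excluded)
  pos 8: 'c' -> no (excluded)
Total matches: 3

3


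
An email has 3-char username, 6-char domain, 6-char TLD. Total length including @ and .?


An email address has format: username@domain.tld
Username length: 3
'@' character: 1
Domain length: 6
'.' character: 1
TLD length: 6
Total = 3 + 1 + 6 + 1 + 6 = 17

17


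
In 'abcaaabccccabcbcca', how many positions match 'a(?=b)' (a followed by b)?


Lookahead 'a(?=b)' matches 'a' only when followed by 'b'.
String: 'abcaaabccccabcbcca'
Checking each position where char is 'a':
  pos 0: 'a' -> MATCH (next='b')
  pos 3: 'a' -> no (next='a')
  pos 4: 'a' -> no (next='a')
  pos 5: 'a' -> MATCH (next='b')
  pos 11: 'a' -> MATCH (next='b')
Matching positions: [0, 5, 11]
Count: 3

3


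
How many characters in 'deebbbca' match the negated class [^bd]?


Negated class [^bd] matches any char NOT in {b, d}
Scanning 'deebbbca':
  pos 0: 'd' -> no (excluded)
  pos 1: 'e' -> MATCH
  pos 2: 'e' -> MATCH
  pos 3: 'b' -> no (excluded)
  pos 4: 'b' -> no (excluded)
  pos 5: 'b' -> no (excluded)
  pos 6: 'c' -> MATCH
  pos 7: 'a' -> MATCH
Total matches: 4

4


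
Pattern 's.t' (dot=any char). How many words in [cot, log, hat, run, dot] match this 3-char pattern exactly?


Pattern 's.t' means: starts with 's', any single char, ends with 't'.
Checking each word (must be exactly 3 chars):
  'cot' (len=3): no
  'log' (len=3): no
  'hat' (len=3): no
  'run' (len=3): no
  'dot' (len=3): no
Matching words: []
Total: 0

0


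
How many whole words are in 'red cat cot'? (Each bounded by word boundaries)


Word boundaries (\b) mark the start/end of each word.
Text: 'red cat cot'
Splitting by whitespace:
  Word 1: 'red'
  Word 2: 'cat'
  Word 3: 'cot'
Total whole words: 3

3


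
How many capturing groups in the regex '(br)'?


To count capturing groups, count each '(' that starts a group.
Pattern: '(br)'
Walking through the pattern:
  Position 0: '(' -> group #1
Total capturing groups: 1

1


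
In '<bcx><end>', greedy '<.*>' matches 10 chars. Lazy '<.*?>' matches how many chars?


Greedy '<.*>' tries to match as MUCH as possible.
Lazy '<.*?>' tries to match as LITTLE as possible.

String: '<bcx><end>'
Greedy '<.*>' starts at first '<' and extends to the LAST '>': '<bcx><end>' (10 chars)
Lazy '<.*?>' starts at first '<' and stops at the FIRST '>': '<bcx>' (5 chars)

5


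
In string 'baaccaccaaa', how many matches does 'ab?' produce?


Pattern 'ab?' matches 'a' optionally followed by 'b'.
String: 'baaccaccaaa'
Scanning left to right for 'a' then checking next char:
  Match 1: 'a' (a not followed by b)
  Match 2: 'a' (a not followed by b)
  Match 3: 'a' (a not followed by b)
  Match 4: 'a' (a not followed by b)
  Match 5: 'a' (a not followed by b)
  Match 6: 'a' (a not followed by b)
Total matches: 6

6


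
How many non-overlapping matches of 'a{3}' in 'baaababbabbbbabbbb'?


Pattern 'a{3}' matches exactly 3 consecutive a's (greedy, non-overlapping).
String: 'baaababbabbbbabbbb'
Scanning for runs of a's:
  Run at pos 1: 'aaa' (length 3) -> 1 match(es)
  Run at pos 5: 'a' (length 1) -> 0 match(es)
  Run at pos 8: 'a' (length 1) -> 0 match(es)
  Run at pos 13: 'a' (length 1) -> 0 match(es)
Matches found: ['aaa']
Total: 1

1


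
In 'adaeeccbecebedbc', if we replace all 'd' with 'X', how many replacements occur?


re.sub('d', 'X', text) replaces every occurrence of 'd' with 'X'.
Text: 'adaeeccbecebedbc'
Scanning for 'd':
  pos 1: 'd' -> replacement #1
  pos 13: 'd' -> replacement #2
Total replacements: 2

2


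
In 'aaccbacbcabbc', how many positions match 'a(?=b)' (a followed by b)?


Lookahead 'a(?=b)' matches 'a' only when followed by 'b'.
String: 'aaccbacbcabbc'
Checking each position where char is 'a':
  pos 0: 'a' -> no (next='a')
  pos 1: 'a' -> no (next='c')
  pos 5: 'a' -> no (next='c')
  pos 9: 'a' -> MATCH (next='b')
Matching positions: [9]
Count: 1

1


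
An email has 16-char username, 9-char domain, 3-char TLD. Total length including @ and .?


An email address has format: username@domain.tld
Username length: 16
'@' character: 1
Domain length: 9
'.' character: 1
TLD length: 3
Total = 16 + 1 + 9 + 1 + 3 = 30

30


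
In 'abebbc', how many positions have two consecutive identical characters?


Looking for consecutive identical characters in 'abebbc':
  pos 0-1: 'a' vs 'b' -> different
  pos 1-2: 'b' vs 'e' -> different
  pos 2-3: 'e' vs 'b' -> different
  pos 3-4: 'b' vs 'b' -> MATCH ('bb')
  pos 4-5: 'b' vs 'c' -> different
Consecutive identical pairs: ['bb']
Count: 1

1


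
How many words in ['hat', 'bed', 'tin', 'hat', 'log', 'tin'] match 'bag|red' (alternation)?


Alternation 'bag|red' matches either 'bag' or 'red'.
Checking each word:
  'hat' -> no
  'bed' -> no
  'tin' -> no
  'hat' -> no
  'log' -> no
  'tin' -> no
Matches: []
Count: 0

0


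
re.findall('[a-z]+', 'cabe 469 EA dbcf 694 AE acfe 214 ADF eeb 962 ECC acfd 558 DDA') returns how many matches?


Pattern '[a-z]+' finds one or more lowercase letters.
Text: 'cabe 469 EA dbcf 694 AE acfe 214 ADF eeb 962 ECC acfd 558 DDA'
Scanning for matches:
  Match 1: 'cabe'
  Match 2: 'dbcf'
  Match 3: 'acfe'
  Match 4: 'eeb'
  Match 5: 'acfd'
Total matches: 5

5


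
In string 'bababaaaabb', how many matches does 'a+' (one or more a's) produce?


Pattern 'a+' matches one or more consecutive a's.
String: 'bababaaaabb'
Scanning for runs of a:
  Match 1: 'a' (length 1)
  Match 2: 'a' (length 1)
  Match 3: 'aaaa' (length 4)
Total matches: 3

3


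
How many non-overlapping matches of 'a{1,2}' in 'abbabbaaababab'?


Pattern 'a{1,2}' matches between 1 and 2 consecutive a's (greedy).
String: 'abbabbaaababab'
Finding runs of a's and applying greedy matching:
  Run at pos 0: 'a' (length 1)
  Run at pos 3: 'a' (length 1)
  Run at pos 6: 'aaa' (length 3)
  Run at pos 10: 'a' (length 1)
  Run at pos 12: 'a' (length 1)
Matches: ['a', 'a', 'aa', 'a', 'a', 'a']
Count: 6

6


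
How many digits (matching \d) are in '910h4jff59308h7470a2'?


\d matches any digit 0-9.
Scanning '910h4jff59308h7470a2':
  pos 0: '9' -> DIGIT
  pos 1: '1' -> DIGIT
  pos 2: '0' -> DIGIT
  pos 4: '4' -> DIGIT
  pos 8: '5' -> DIGIT
  pos 9: '9' -> DIGIT
  pos 10: '3' -> DIGIT
  pos 11: '0' -> DIGIT
  pos 12: '8' -> DIGIT
  pos 14: '7' -> DIGIT
  pos 15: '4' -> DIGIT
  pos 16: '7' -> DIGIT
  pos 17: '0' -> DIGIT
  pos 19: '2' -> DIGIT
Digits found: ['9', '1', '0', '4', '5', '9', '3', '0', '8', '7', '4', '7', '0', '2']
Total: 14

14


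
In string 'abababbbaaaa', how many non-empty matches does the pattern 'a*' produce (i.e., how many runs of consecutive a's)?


Pattern 'a*' matches zero or more a's. We want non-empty runs of consecutive a's.
String: 'abababbbaaaa'
Walking through the string to find runs of a's:
  Run 1: positions 0-0 -> 'a'
  Run 2: positions 2-2 -> 'a'
  Run 3: positions 4-4 -> 'a'
  Run 4: positions 8-11 -> 'aaaa'
Non-empty runs found: ['a', 'a', 'a', 'aaaa']
Count: 4

4


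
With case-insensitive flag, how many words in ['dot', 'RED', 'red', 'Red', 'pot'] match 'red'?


Case-insensitive matching: compare each word's lowercase form to 'red'.
  'dot' -> lower='dot' -> no
  'RED' -> lower='red' -> MATCH
  'red' -> lower='red' -> MATCH
  'Red' -> lower='red' -> MATCH
  'pot' -> lower='pot' -> no
Matches: ['RED', 'red', 'Red']
Count: 3

3


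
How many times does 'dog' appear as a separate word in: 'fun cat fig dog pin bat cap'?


Scanning each word for exact match 'dog':
  Word 1: 'fun' -> no
  Word 2: 'cat' -> no
  Word 3: 'fig' -> no
  Word 4: 'dog' -> MATCH
  Word 5: 'pin' -> no
  Word 6: 'bat' -> no
  Word 7: 'cap' -> no
Total matches: 1

1


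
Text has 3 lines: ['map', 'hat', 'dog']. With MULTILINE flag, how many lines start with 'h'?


With MULTILINE flag, ^ matches the start of each line.
Lines: ['map', 'hat', 'dog']
Checking which lines start with 'h':
  Line 1: 'map' -> no
  Line 2: 'hat' -> MATCH
  Line 3: 'dog' -> no
Matching lines: ['hat']
Count: 1

1


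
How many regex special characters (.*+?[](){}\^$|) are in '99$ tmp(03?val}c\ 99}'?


Regex special characters are: . * + ? [ ] ( ) { } \ ^ $ |
Scanning '99$ tmp(03?val}c\ 99}':
  pos 2: '$' -> SPECIAL
  pos 7: '(' -> SPECIAL
  pos 10: '?' -> SPECIAL
  pos 14: '}' -> SPECIAL
  pos 16: '\' -> SPECIAL
  pos 20: '}' -> SPECIAL
Special chars found: ['$', '(', '?', '}', '\\', '}']
Total: 6

6


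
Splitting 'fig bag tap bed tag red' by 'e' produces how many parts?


Splitting by 'e' breaks the string at each occurrence of the separator.
Text: 'fig bag tap bed tag red'
Parts after split:
  Part 1: 'fig bag tap b'
  Part 2: 'd tag r'
  Part 3: 'd'
Total parts: 3

3


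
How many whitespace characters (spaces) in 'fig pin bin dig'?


\s matches whitespace characters (spaces, tabs, etc.).
Text: 'fig pin bin dig'
This text has 4 words separated by spaces.
Number of spaces = number of words - 1 = 4 - 1 = 3

3


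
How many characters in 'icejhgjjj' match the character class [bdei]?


Character class [bdei] matches any of: {b, d, e, i}
Scanning string 'icejhgjjj' character by character:
  pos 0: 'i' -> MATCH
  pos 1: 'c' -> no
  pos 2: 'e' -> MATCH
  pos 3: 'j' -> no
  pos 4: 'h' -> no
  pos 5: 'g' -> no
  pos 6: 'j' -> no
  pos 7: 'j' -> no
  pos 8: 'j' -> no
Total matches: 2

2


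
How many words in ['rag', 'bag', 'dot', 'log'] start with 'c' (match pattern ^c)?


Pattern ^c anchors to start of word. Check which words begin with 'c':
  'rag' -> no
  'bag' -> no
  'dot' -> no
  'log' -> no
Matching words: []
Count: 0

0


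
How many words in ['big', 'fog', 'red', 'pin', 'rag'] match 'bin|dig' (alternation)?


Alternation 'bin|dig' matches either 'bin' or 'dig'.
Checking each word:
  'big' -> no
  'fog' -> no
  'red' -> no
  'pin' -> no
  'rag' -> no
Matches: []
Count: 0

0


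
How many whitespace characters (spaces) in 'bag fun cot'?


\s matches whitespace characters (spaces, tabs, etc.).
Text: 'bag fun cot'
This text has 3 words separated by spaces.
Number of spaces = number of words - 1 = 3 - 1 = 2

2
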